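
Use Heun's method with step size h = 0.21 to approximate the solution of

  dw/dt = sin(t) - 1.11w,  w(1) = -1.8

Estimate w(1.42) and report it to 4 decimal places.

Heun: k1 = f(t_n, w_n); k2 = f(t_n + h, w_n + h·k1); w_{n+1} = w_n + (h/2)·(k1 + k2).
t=1.000000, w=-1.800000:
  k1 = f(1.000000, -1.800000) = 2.839471
  k2 = f(1.210000, -1.203711) = 2.271735
  w ← -1.800000 + (0.21/2)·(2.839471 + 2.271735) = -1.263323
t=1.210000, w=-1.263323:
  k1 = f(1.210000, -1.263323) = 2.337905
  k2 = f(1.420000, -0.772363) = 1.845975
  w ← -1.263323 + (0.21/2)·(2.337905 + 1.845975) = -0.824016
w(1.42) ≈ -0.8240

-0.8240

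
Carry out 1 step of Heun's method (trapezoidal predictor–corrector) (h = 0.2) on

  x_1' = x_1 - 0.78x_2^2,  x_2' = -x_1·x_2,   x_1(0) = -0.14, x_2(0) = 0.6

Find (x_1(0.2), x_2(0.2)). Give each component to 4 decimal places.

Heun on (x_1,x_2): k1 = f(t_n, state_n); k2 = f(t_n + h, state_n + h·k1); state_{n+1} = state_n + (h/2)·(k1 + k2).
0.000000: (-0.140000, 0.600000)
  k1 = (-0.420800, 0.084000)
  predictor → (-0.224160, 0.616800)
  k2 = (-0.520905, 0.138262)
  → (-0.234170, 0.622226)
(x_1(0.2), x_2(0.2)) ≈ (-0.2342, 0.6222)

-0.2342, 0.6222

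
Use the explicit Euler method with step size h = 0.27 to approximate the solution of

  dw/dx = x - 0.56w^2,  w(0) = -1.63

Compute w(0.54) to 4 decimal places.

-2.5830

Euler: w_{n+1} = w_n + h·f(x_n, w_n).
x=0.000000, w=-1.630000: f=-1.487864 → w ← -1.630000 + 0.27·(-1.487864) = -2.031723
x=0.270000, w=-2.031723: f=-2.041624 → w ← -2.031723 + 0.27·(-2.041624) = -2.582962
w(0.54) ≈ -2.5830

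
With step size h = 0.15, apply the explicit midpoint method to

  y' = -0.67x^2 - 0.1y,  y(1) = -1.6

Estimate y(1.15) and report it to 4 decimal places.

-1.6916

Midpoint: k1 = f(x_n, y_n); k2 = f(x_n + h/2, y_n + (h/2)·k1); y_{n+1} = y_n + h·k2.
x=1.000000, y=-1.600000:
  k1 = f(1.000000, -1.600000) = -0.510000
  k2 = f(1.075000, -1.638250) = -0.610444
  y ← -1.600000 + 0.15·(-0.610444) = -1.691567
y(1.15) ≈ -1.6916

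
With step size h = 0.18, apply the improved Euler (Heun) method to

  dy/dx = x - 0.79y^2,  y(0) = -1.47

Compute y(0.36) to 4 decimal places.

-2.3907

Heun: k1 = f(x_n, y_n); k2 = f(x_n + h, y_n + h·k1); y_{n+1} = y_n + (h/2)·(k1 + k2).
x=0.000000, y=-1.470000:
  k1 = f(0.000000, -1.470000) = -1.707111
  k2 = f(0.180000, -1.777280) = -2.315392
  y ← -1.470000 + (0.18/2)·(-1.707111 + (-2.315392)) = -1.832025
x=0.180000, y=-1.832025:
  k1 = f(0.180000, -1.832025) = -2.471490
  k2 = f(0.360000, -2.276893) = -3.735553
  y ← -1.832025 + (0.18/2)·(-2.471490 + (-3.735553)) = -2.390659
y(0.36) ≈ -2.3907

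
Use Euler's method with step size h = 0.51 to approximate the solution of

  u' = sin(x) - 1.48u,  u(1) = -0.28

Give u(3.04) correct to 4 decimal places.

0.4414

Euler: u_{n+1} = u_n + h·f(x_n, u_n).
x=1.000000, u=-0.280000: f=1.255871 → u ← -0.280000 + 0.51·1.255871 = 0.360494
x=1.510000, u=0.360494: f=0.464621 → u ← 0.360494 + 0.51·0.464621 = 0.597451
x=2.020000, u=0.597451: f=0.016566 → u ← 0.597451 + 0.51·0.016566 = 0.605899
x=2.530000, u=0.605899: f=-0.322559 → u ← 0.605899 + 0.51·(-0.322559) = 0.441394
u(3.04) ≈ 0.4414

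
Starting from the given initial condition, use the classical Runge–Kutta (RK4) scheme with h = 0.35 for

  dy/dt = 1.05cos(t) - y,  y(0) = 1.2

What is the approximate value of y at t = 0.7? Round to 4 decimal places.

RK4: k1 = f(t_n, y_n); k2 = f(t_n + h/2, y_n + (h/2)·k1); k3 = f(t_n + h/2, y_n + (h/2)·k2); k4 = f(t_n + h, y_n + h·k3); y_{n+1} = y_n + (h/6)·(k1 + 2k2 + 2k3 + k4).
t=0.000000, y=1.200000:
  k1 = f(0.000000, 1.200000) = -0.150000
  k2 = f(0.175000, 1.173750) = -0.139787
  k3 = f(0.175000, 1.175537) = -0.141574
  k4 = f(0.350000, 1.150449) = -0.164108
  y ← 1.200000 + (0.35/6)·(k1 + 2k2 + 2k3 + k4) = 1.148852
t=0.350000, y=1.148852:
  k1 = f(0.350000, 1.148852) = -0.162510
  k2 = f(0.525000, 1.120412) = -0.211822
  k3 = f(0.525000, 1.111783) = -0.203193
  k4 = f(0.700000, 1.077734) = -0.274650
  y ← 1.148852 + (0.35/6)·(k1 + 2k2 + 2k3 + k4) = 1.074932
y(0.7) ≈ 1.0749

1.0749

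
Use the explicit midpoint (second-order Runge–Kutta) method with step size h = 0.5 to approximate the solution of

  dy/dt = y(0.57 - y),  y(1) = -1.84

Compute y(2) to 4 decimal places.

-220.4094

Midpoint: k1 = f(t_n, y_n); k2 = f(t_n + h/2, y_n + (h/2)·k1); y_{n+1} = y_n + h·k2.
t=1.000000, y=-1.840000:
  k1 = f(1.000000, -1.840000) = -4.434400
  k2 = f(1.250000, -2.948600) = -10.374944
  y ← -1.840000 + 0.5·(-10.374944) = -7.027472
t=1.500000, y=-7.027472:
  k1 = f(1.500000, -7.027472) = -53.391021
  k2 = f(1.750000, -20.375227) = -426.763769
  y ← -7.027472 + 0.5·(-426.763769) = -220.409356
y(2) ≈ -220.4094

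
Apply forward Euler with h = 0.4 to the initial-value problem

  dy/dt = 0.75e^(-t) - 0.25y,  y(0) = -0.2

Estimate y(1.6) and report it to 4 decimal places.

Euler: y_{n+1} = y_n + h·f(t_n, y_n).
t=0.000000, y=-0.200000: f=0.800000 → y ← -0.200000 + 0.4·0.800000 = 0.120000
t=0.400000, y=0.120000: f=0.472740 → y ← 0.120000 + 0.4·0.472740 = 0.309096
t=0.800000, y=0.309096: f=0.259723 → y ← 0.309096 + 0.4·0.259723 = 0.412985
t=1.200000, y=0.412985: f=0.122649 → y ← 0.412985 + 0.4·0.122649 = 0.462045
y(1.6) ≈ 0.4620

0.4620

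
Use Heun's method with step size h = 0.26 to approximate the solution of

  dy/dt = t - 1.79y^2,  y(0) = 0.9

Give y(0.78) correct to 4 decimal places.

0.6156

Heun: k1 = f(t_n, y_n); k2 = f(t_n + h, y_n + h·k1); y_{n+1} = y_n + (h/2)·(k1 + k2).
t=0.000000, y=0.900000:
  k1 = f(0.000000, 0.900000) = -1.449900
  k2 = f(0.260000, 0.523026) = -0.229666
  y ← 0.900000 + (0.26/2)·(-1.449900 + (-0.229666)) = 0.681656
t=0.260000, y=0.681656:
  k1 = f(0.260000, 0.681656) = -0.571733
  k2 = f(0.520000, 0.533006) = 0.011470
  y ← 0.681656 + (0.26/2)·(-0.571733 + 0.011470) = 0.608822
t=0.520000, y=0.608822:
  k1 = f(0.520000, 0.608822) = -0.143489
  k2 = f(0.780000, 0.571515) = 0.195333
  y ← 0.608822 + (0.26/2)·(-0.143489 + 0.195333) = 0.615562
y(0.78) ≈ 0.6156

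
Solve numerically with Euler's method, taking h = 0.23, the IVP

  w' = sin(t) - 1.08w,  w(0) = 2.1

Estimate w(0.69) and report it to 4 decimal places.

Euler: w_{n+1} = w_n + h·f(t_n, w_n).
t=0.000000, w=2.100000: f=-2.268000 → w ← 2.100000 + 0.23·(-2.268000) = 1.578360
t=0.230000, w=1.578360: f=-1.476651 → w ← 1.578360 + 0.23·(-1.476651) = 1.238730
t=0.460000, w=1.238730: f=-0.893881 → w ← 1.238730 + 0.23·(-0.893881) = 1.033138
w(0.69) ≈ 1.0331

1.0331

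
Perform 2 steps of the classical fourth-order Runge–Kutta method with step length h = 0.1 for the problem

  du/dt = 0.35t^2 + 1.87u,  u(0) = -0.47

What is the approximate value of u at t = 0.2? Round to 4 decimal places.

-0.6821

RK4: k1 = f(t_n, u_n); k2 = f(t_n + h/2, u_n + (h/2)·k1); k3 = f(t_n + h/2, u_n + (h/2)·k2); k4 = f(t_n + h, u_n + h·k3); u_{n+1} = u_n + (h/6)·(k1 + 2k2 + 2k3 + k4).
t=0.000000, u=-0.470000:
  k1 = f(0.000000, -0.470000) = -0.878900
  k2 = f(0.050000, -0.513945) = -0.960202
  k3 = f(0.050000, -0.518010) = -0.967804
  k4 = f(0.100000, -0.566780) = -1.056379
  u ← -0.470000 + (0.1/6)·(k1 + 2k2 + 2k3 + k4) = -0.566522
t=0.100000, u=-0.566522:
  k1 = f(0.100000, -0.566522) = -1.055895
  k2 = f(0.150000, -0.619316) = -1.150246
  k3 = f(0.150000, -0.624034) = -1.159068
  k4 = f(0.200000, -0.682428) = -1.262141
  u ← -0.566522 + (0.1/6)·(k1 + 2k2 + 2k3 + k4) = -0.682133
u(0.2) ≈ -0.6821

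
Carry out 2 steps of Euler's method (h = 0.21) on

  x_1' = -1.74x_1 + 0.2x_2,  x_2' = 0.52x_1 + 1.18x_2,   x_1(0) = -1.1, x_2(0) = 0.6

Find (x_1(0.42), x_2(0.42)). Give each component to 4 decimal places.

-0.4006, 0.7108

Euler on (x_1,x_2): x_1_{n+1} = x_1_n + h·x_1', x_2_{n+1} = x_2_n + h·x_2'.
0.000000: (-1.100000, 0.600000); f=(2.034000, 0.136000) → (-0.672860, 0.628560)
0.210000: (-0.672860, 0.628560); f=(1.296488, 0.391814) → (-0.400597, 0.710841)
(x_1(0.42), x_2(0.42)) ≈ (-0.4006, 0.7108)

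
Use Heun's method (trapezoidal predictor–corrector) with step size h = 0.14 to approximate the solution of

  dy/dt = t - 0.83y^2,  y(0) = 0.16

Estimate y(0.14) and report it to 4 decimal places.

0.1669

Heun: k1 = f(t_n, y_n); k2 = f(t_n + h, y_n + h·k1); y_{n+1} = y_n + (h/2)·(k1 + k2).
t=0.000000, y=0.160000:
  k1 = f(0.000000, 0.160000) = -0.021248
  k2 = f(0.140000, 0.157025) = 0.119535
  y ← 0.160000 + (0.14/2)·(-0.021248 + 0.119535) = 0.166880
y(0.14) ≈ 0.1669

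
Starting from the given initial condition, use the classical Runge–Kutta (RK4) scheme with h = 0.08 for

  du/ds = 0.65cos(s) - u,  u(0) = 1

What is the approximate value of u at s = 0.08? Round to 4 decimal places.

RK4: k1 = f(s_n, u_n); k2 = f(s_n + h/2, u_n + (h/2)·k1); k3 = f(s_n + h/2, u_n + (h/2)·k2); k4 = f(s_n + h, u_n + h·k3); u_{n+1} = u_n + (h/6)·(k1 + 2k2 + 2k3 + k4).
s=0.000000, u=1.000000:
  k1 = f(0.000000, 1.000000) = -0.350000
  k2 = f(0.040000, 0.986000) = -0.336520
  k3 = f(0.040000, 0.986539) = -0.337059
  k4 = f(0.080000, 0.973035) = -0.325114
  u ← 1.000000 + (0.08/6)·(k1 + 2k2 + 2k3 + k4) = 0.973036
u(0.08) ≈ 0.9730

0.9730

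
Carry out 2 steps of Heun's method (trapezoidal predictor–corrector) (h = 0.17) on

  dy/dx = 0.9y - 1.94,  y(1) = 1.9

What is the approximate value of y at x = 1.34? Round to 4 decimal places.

Heun: k1 = f(x_n, y_n); k2 = f(x_n + h, y_n + h·k1); y_{n+1} = y_n + (h/2)·(k1 + k2).
x=1.000000, y=1.900000:
  k1 = f(1.000000, 1.900000) = -0.230000
  k2 = f(1.170000, 1.860900) = -0.265190
  y ← 1.900000 + (0.17/2)·(-0.230000 + (-0.265190)) = 1.857909
x=1.170000, y=1.857909:
  k1 = f(1.170000, 1.857909) = -0.267882
  k2 = f(1.340000, 1.812369) = -0.308868
  y ← 1.857909 + (0.17/2)·(-0.267882 + (-0.308868)) = 1.808885
y(1.34) ≈ 1.8089

1.8089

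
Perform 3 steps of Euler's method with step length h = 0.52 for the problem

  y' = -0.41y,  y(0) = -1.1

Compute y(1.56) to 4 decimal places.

Euler: y_{n+1} = y_n + h·f(t_n, y_n).
t=0.000000, y=-1.100000: f=0.451000 → y ← -1.100000 + 0.52·0.451000 = -0.865480
t=0.520000, y=-0.865480: f=0.354847 → y ← -0.865480 + 0.52·0.354847 = -0.680960
t=1.040000, y=-0.680960: f=0.279193 → y ← -0.680960 + 0.52·0.279193 = -0.535779
y(1.56) ≈ -0.5358

-0.5358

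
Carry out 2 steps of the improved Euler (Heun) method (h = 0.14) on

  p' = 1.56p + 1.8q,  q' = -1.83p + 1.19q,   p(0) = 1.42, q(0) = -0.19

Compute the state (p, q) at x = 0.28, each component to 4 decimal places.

Heun on (p,q): k1 = f(x_n, state_n); k2 = f(x_n + h, state_n + h·k1); state_{n+1} = state_n + (h/2)·(k1 + k2).
0.000000: (1.420000, -0.190000)
  k1 = (1.873200, -2.824700)
  predictor → (1.682248, -0.585458)
  k2 = (1.570482, -3.775209)
  → (1.661058, -0.651994)
0.140000: (1.661058, -0.651994)
  k1 = (1.417662, -3.815608)
  predictor → (1.859530, -1.186179)
  k2 = (0.765746, -4.814493)
  → (1.813896, -1.256101)
(p(0.28), q(0.28)) ≈ (1.8139, -1.2561)

1.8139, -1.2561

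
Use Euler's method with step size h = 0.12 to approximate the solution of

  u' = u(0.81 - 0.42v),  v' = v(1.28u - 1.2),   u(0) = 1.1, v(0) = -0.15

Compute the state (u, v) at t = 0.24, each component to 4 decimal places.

Euler on (u,v): u_{n+1} = u_n + h·u', v_{n+1} = v_n + h·v'.
0.000000: (1.100000, -0.150000); f=(0.960300, -0.031200) → (1.215236, -0.153744)
0.120000: (1.215236, -0.153744); f=(1.062812, -0.054656) → (1.342773, -0.160303)
(u(0.24), v(0.24)) ≈ (1.3428, -0.1603)

1.3428, -0.1603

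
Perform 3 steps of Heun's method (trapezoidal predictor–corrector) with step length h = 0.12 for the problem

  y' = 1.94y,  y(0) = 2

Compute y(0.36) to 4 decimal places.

Heun: k1 = f(x_n, y_n); k2 = f(x_n + h, y_n + h·k1); y_{n+1} = y_n + (h/2)·(k1 + k2).
x=0.000000, y=2.000000:
  k1 = f(0.000000, 2.000000) = 3.880000
  k2 = f(0.120000, 2.465600) = 4.783264
  y ← 2.000000 + (0.12/2)·(3.880000 + 4.783264) = 2.519796
x=0.120000, y=2.519796:
  k1 = f(0.120000, 2.519796) = 4.888404
  k2 = f(0.240000, 3.106404) = 6.026424
  y ← 2.519796 + (0.12/2)·(4.888404 + 6.026424) = 3.174686
x=0.240000, y=3.174686:
  k1 = f(0.240000, 3.174686) = 6.158890
  k2 = f(0.360000, 3.913752) = 7.592680
  y ← 3.174686 + (0.12/2)·(6.158890 + 7.592680) = 3.999780
y(0.36) ≈ 3.9998

3.9998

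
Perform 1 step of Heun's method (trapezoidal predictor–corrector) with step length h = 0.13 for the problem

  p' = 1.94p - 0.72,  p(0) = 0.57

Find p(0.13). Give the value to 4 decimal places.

Heun: k1 = f(s_n, p_n); k2 = f(s_n + h, p_n + h·k1); p_{n+1} = p_n + (h/2)·(k1 + k2).
s=0.000000, p=0.570000:
  k1 = f(0.000000, 0.570000) = 0.385800
  k2 = f(0.130000, 0.620154) = 0.483099
  p ← 0.570000 + (0.13/2)·(0.385800 + 0.483099) = 0.626478
p(0.13) ≈ 0.6265

0.6265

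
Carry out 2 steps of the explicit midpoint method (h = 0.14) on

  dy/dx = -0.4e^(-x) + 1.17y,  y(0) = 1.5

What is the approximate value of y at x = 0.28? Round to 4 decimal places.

Midpoint: k1 = f(x_n, y_n); k2 = f(x_n + h/2, y_n + (h/2)·k1); y_{n+1} = y_n + h·k2.
x=0.000000, y=1.500000:
  k1 = f(0.000000, 1.500000) = 1.355000
  k2 = f(0.070000, 1.594850) = 1.493017
  y ← 1.500000 + 0.14·1.493017 = 1.709022
x=0.140000, y=1.709022:
  k1 = f(0.140000, 1.709022) = 1.651813
  k2 = f(0.210000, 1.824649) = 1.810606
  y ← 1.709022 + 0.14·1.810606 = 1.962507
y(0.28) ≈ 1.9625

1.9625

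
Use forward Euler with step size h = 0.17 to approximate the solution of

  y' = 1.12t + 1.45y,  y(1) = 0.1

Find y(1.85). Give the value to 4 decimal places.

Euler: y_{n+1} = y_n + h·f(t_n, y_n).
t=1.000000, y=0.100000: f=1.265000 → y ← 0.100000 + 0.17·1.265000 = 0.315050
t=1.170000, y=0.315050: f=1.767223 → y ← 0.315050 + 0.17·1.767223 = 0.615478
t=1.340000, y=0.615478: f=2.393243 → y ← 0.615478 + 0.17·2.393243 = 1.022329
t=1.510000, y=1.022329: f=3.173577 → y ← 1.022329 + 0.17·3.173577 = 1.561837
t=1.680000, y=1.561837: f=4.146264 → y ← 1.561837 + 0.17·4.146264 = 2.266702
y(1.85) ≈ 2.2667

2.2667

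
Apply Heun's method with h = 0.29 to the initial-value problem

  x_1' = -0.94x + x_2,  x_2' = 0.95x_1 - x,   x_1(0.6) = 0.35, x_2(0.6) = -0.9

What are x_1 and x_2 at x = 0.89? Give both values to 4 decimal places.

-0.1253, -1.0781

Heun on (x_1,x_2): k1 = f(x_n, state_n); k2 = f(x_n + h, state_n + h·k1); state_{n+1} = state_n + (h/2)·(k1 + k2).
0.600000: (0.350000, -0.900000)
  k1 = (-1.464000, -0.267500)
  predictor → (-0.074560, -0.977575)
  k2 = (-1.814175, -0.960832)
  → (-0.125335, -1.078108)
(x_1(0.89), x_2(0.89)) ≈ (-0.1253, -1.0781)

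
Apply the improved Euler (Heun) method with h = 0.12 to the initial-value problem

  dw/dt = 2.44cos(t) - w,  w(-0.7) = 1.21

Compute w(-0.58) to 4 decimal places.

Heun: k1 = f(t_n, w_n); k2 = f(t_n + h, w_n + h·k1); w_{n+1} = w_n + (h/2)·(k1 + k2).
t=-0.700000, w=1.210000:
  k1 = f(-0.700000, 1.210000) = 0.656215
  k2 = f(-0.580000, 1.288746) = 0.752223
  w ← 1.210000 + (0.12/2)·(0.656215 + 0.752223) = 1.294506
w(-0.58) ≈ 1.2945

1.2945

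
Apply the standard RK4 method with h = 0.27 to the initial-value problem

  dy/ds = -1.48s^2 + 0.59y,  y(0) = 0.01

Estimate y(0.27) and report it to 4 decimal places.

0.0016

RK4: k1 = f(s_n, y_n); k2 = f(s_n + h/2, y_n + (h/2)·k1); k3 = f(s_n + h/2, y_n + (h/2)·k2); k4 = f(s_n + h, y_n + h·k3); y_{n+1} = y_n + (h/6)·(k1 + 2k2 + 2k3 + k4).
s=0.000000, y=0.010000:
  k1 = f(0.000000, 0.010000) = 0.005900
  k2 = f(0.135000, 0.010797) = -0.020603
  k3 = f(0.135000, 0.007219) = -0.022714
  k4 = f(0.270000, 0.003867) = -0.105610
  y ← 0.010000 + (0.27/6)·(k1 + 2k2 + 2k3 + k4) = 0.001614
y(0.27) ≈ 0.0016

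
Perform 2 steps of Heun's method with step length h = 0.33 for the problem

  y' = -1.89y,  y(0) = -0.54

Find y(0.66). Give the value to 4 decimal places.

-0.1759

Heun: k1 = f(x_n, y_n); k2 = f(x_n + h, y_n + h·k1); y_{n+1} = y_n + (h/2)·(k1 + k2).
x=0.000000, y=-0.540000:
  k1 = f(0.000000, -0.540000) = 1.020600
  k2 = f(0.330000, -0.203202) = 0.384052
  y ← -0.540000 + (0.33/2)·(1.020600 + 0.384052) = -0.308232
x=0.330000, y=-0.308232:
  k1 = f(0.330000, -0.308232) = 0.582559
  k2 = f(0.660000, -0.115988) = 0.219217
  y ← -0.308232 + (0.33/2)·(0.582559 + 0.219217) = -0.175939
y(0.66) ≈ -0.1759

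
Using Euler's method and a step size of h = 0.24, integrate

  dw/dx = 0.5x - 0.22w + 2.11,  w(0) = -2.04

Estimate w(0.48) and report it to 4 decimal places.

Euler: w_{n+1} = w_n + h·f(x_n, w_n).
x=0.000000, w=-2.040000: f=2.558800 → w ← -2.040000 + 0.24·2.558800 = -1.425888
x=0.240000, w=-1.425888: f=2.543695 → w ← -1.425888 + 0.24·2.543695 = -0.815401
w(0.48) ≈ -0.8154

-0.8154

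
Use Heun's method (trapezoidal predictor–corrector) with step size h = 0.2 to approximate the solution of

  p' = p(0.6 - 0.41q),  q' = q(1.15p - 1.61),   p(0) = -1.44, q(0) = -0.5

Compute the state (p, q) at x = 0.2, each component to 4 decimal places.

Heun on (p,q): k1 = f(x_n, state_n); k2 = f(x_n + h, state_n + h·k1); state_{n+1} = state_n + (h/2)·(k1 + k2).
0.000000: (-1.440000, -0.500000)
  k1 = (-1.159200, 1.633000)
  predictor → (-1.671840, -0.173400)
  k2 = (-1.121962, 0.612556)
  → (-1.668116, -0.275444)
(p(0.2), q(0.2)) ≈ (-1.6681, -0.2754)

-1.6681, -0.2754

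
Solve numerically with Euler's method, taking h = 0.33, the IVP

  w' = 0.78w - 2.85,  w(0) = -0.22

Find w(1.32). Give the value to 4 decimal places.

-6.0297

Euler: w_{n+1} = w_n + h·f(x_n, w_n).
x=0.000000, w=-0.220000: f=-3.021600 → w ← -0.220000 + 0.33·(-3.021600) = -1.217128
x=0.330000, w=-1.217128: f=-3.799360 → w ← -1.217128 + 0.33·(-3.799360) = -2.470917
x=0.660000, w=-2.470917: f=-4.777315 → w ← -2.470917 + 0.33·(-4.777315) = -4.047431
x=0.990000, w=-4.047431: f=-6.006996 → w ← -4.047431 + 0.33·(-6.006996) = -6.029739
w(1.32) ≈ -6.0297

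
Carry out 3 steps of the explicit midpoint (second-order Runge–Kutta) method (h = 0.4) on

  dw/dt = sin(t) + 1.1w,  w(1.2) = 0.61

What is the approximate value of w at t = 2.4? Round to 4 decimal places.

4.4759

Midpoint: k1 = f(t_n, w_n); k2 = f(t_n + h/2, w_n + (h/2)·k1); w_{n+1} = w_n + h·k2.
t=1.200000, w=0.610000:
  k1 = f(1.200000, 0.610000) = 1.603039
  k2 = f(1.400000, 0.930608) = 2.009118
  w ← 0.610000 + 0.4·2.009118 = 1.413647
t=1.600000, w=1.413647:
  k1 = f(1.600000, 1.413647) = 2.554586
  k2 = f(1.800000, 1.924564) = 3.090869
  w ← 1.413647 + 0.4·3.090869 = 2.649995
t=2.000000, w=2.649995:
  k1 = f(2.000000, 2.649995) = 3.824292
  k2 = f(2.200000, 3.414853) = 4.564835
  w ← 2.649995 + 0.4·4.564835 = 4.475929
w(2.4) ≈ 4.4759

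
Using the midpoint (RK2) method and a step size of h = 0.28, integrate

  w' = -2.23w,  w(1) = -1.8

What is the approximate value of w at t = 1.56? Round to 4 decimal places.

Midpoint: k1 = f(t_n, w_n); k2 = f(t_n + h/2, w_n + (h/2)·k1); w_{n+1} = w_n + h·k2.
t=1.000000, w=-1.800000:
  k1 = f(1.000000, -1.800000) = 4.014000
  k2 = f(1.140000, -1.238040) = 2.760829
  w ← -1.800000 + 0.28·2.760829 = -1.026968
t=1.280000, w=-1.026968:
  k1 = f(1.280000, -1.026968) = 2.290138
  k2 = f(1.420000, -0.706348) = 1.575157
  w ← -1.026968 + 0.28·1.575157 = -0.585924
w(1.56) ≈ -0.5859

-0.5859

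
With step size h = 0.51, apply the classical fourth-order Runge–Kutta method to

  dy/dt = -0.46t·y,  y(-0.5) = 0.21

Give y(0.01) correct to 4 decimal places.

RK4: k1 = f(t_n, y_n); k2 = f(t_n + h/2, y_n + (h/2)·k1); k3 = f(t_n + h/2, y_n + (h/2)·k2); k4 = f(t_n + h, y_n + h·k3); y_{n+1} = y_n + (h/6)·(k1 + 2k2 + 2k3 + k4).
t=-0.500000, y=0.210000:
  k1 = f(-0.500000, 0.210000) = 0.048300
  k2 = f(-0.245000, 0.222317) = 0.025055
  k3 = f(-0.245000, 0.216389) = 0.024387
  k4 = f(0.010000, 0.222437) = -0.001023
  y ← 0.210000 + (0.51/6)·(k1 + 2k2 + 2k3 + k4) = 0.222424
y(0.01) ≈ 0.2224

0.2224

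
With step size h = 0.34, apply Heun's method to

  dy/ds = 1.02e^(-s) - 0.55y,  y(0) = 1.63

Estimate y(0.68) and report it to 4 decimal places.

Heun: k1 = f(s_n, y_n); k2 = f(s_n + h, y_n + h·k1); y_{n+1} = y_n + (h/2)·(k1 + k2).
s=0.000000, y=1.630000:
  k1 = f(0.000000, 1.630000) = 0.123500
  k2 = f(0.340000, 1.671990) = -0.193589
  y ← 1.630000 + (0.34/2)·(0.123500 + (-0.193589)) = 1.618085
s=0.340000, y=1.618085:
  k1 = f(0.340000, 1.618085) = -0.163941
  k2 = f(0.680000, 1.562345) = -0.342540
  y ← 1.618085 + (0.34/2)·(-0.163941 + (-0.342540)) = 1.531983
y(0.68) ≈ 1.5320

1.5320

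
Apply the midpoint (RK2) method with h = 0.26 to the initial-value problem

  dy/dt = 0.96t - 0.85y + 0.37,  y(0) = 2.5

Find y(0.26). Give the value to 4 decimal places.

Midpoint: k1 = f(t_n, y_n); k2 = f(t_n + h/2, y_n + (h/2)·k1); y_{n+1} = y_n + h·k2.
t=0.000000, y=2.500000:
  k1 = f(0.000000, 2.500000) = -1.755000
  k2 = f(0.130000, 2.271850) = -1.436272
  y ← 2.500000 + 0.26·(-1.436272) = 2.126569
y(0.26) ≈ 2.1266

2.1266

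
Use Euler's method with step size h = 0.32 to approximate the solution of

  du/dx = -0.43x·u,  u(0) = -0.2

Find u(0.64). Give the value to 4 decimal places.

Euler: u_{n+1} = u_n + h·f(x_n, u_n).
x=0.000000, u=-0.200000: f=0.000000 → u ← -0.200000 + 0.32·0.000000 = -0.200000
x=0.320000, u=-0.200000: f=0.027520 → u ← -0.200000 + 0.32·0.027520 = -0.191194
u(0.64) ≈ -0.1912

-0.1912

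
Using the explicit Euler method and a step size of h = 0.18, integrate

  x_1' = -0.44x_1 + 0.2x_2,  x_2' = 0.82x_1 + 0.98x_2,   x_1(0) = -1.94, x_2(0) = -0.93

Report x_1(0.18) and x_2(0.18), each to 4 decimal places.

Euler on (x_1,x_2): x_1_{n+1} = x_1_n + h·x_1', x_2_{n+1} = x_2_n + h·x_2'.
0.000000: (-1.940000, -0.930000); f=(0.667600, -2.502200) → (-1.819832, -1.380396)
(x_1(0.18), x_2(0.18)) ≈ (-1.8198, -1.3804)

-1.8198, -1.3804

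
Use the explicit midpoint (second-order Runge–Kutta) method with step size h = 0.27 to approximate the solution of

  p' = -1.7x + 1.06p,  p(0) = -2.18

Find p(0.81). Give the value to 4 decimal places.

-5.8206

Midpoint: k1 = f(x_n, p_n); k2 = f(x_n + h/2, p_n + (h/2)·k1); p_{n+1} = p_n + h·k2.
x=0.000000, p=-2.180000:
  k1 = f(0.000000, -2.180000) = -2.310800
  k2 = f(0.135000, -2.491958) = -2.870975
  p ← -2.180000 + 0.27·(-2.870975) = -2.955163
x=0.270000, p=-2.955163:
  k1 = f(0.270000, -2.955163) = -3.591473
  k2 = f(0.405000, -3.440012) = -4.334913
  p ← -2.955163 + 0.27·(-4.334913) = -4.125590
x=0.540000, p=-4.125590:
  k1 = f(0.540000, -4.125590) = -5.291125
  k2 = f(0.675000, -4.839892) = -6.277785
  p ← -4.125590 + 0.27·(-6.277785) = -5.820592
p(0.81) ≈ -5.8206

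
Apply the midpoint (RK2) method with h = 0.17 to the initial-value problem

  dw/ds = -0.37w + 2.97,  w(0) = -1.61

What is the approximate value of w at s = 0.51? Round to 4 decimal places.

Midpoint: k1 = f(s_n, w_n); k2 = f(s_n + h/2, w_n + (h/2)·k1); w_{n+1} = w_n + h·k2.
s=0.000000, w=-1.610000:
  k1 = f(0.000000, -1.610000) = 3.565700
  k2 = f(0.085000, -1.306916) = 3.453559
  w ← -1.610000 + 0.17·3.453559 = -1.022895
s=0.170000, w=-1.022895:
  k1 = f(0.170000, -1.022895) = 3.348471
  k2 = f(0.255000, -0.738275) = 3.243162
  w ← -1.022895 + 0.17·3.243162 = -0.471558
s=0.340000, w=-0.471558:
  k1 = f(0.340000, -0.471558) = 3.144476
  k2 = f(0.425000, -0.204277) = 3.045583
  w ← -0.471558 + 0.17·3.045583 = 0.046192
w(0.51) ≈ 0.0462

0.0462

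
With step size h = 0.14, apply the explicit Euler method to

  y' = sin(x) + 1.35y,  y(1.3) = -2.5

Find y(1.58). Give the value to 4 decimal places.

Euler: y_{n+1} = y_n + h·f(x_n, y_n).
x=1.300000, y=-2.500000: f=-2.411442 → y ← -2.500000 + 0.14·(-2.411442) = -2.837602
x=1.440000, y=-2.837602: f=-2.839304 → y ← -2.837602 + 0.14·(-2.839304) = -3.235104
y(1.58) ≈ -3.2351

-3.2351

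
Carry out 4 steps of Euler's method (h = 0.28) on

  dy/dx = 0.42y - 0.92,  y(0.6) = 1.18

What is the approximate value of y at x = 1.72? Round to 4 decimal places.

0.6141

Euler: y_{n+1} = y_n + h·f(x_n, y_n).
x=0.600000, y=1.180000: f=-0.424400 → y ← 1.180000 + 0.28·(-0.424400) = 1.061168
x=0.880000, y=1.061168: f=-0.474309 → y ← 1.061168 + 0.28·(-0.474309) = 0.928361
x=1.160000, y=0.928361: f=-0.530088 → y ← 0.928361 + 0.28·(-0.530088) = 0.779937
x=1.440000, y=0.779937: f=-0.592427 → y ← 0.779937 + 0.28·(-0.592427) = 0.614057
y(1.72) ≈ 0.6141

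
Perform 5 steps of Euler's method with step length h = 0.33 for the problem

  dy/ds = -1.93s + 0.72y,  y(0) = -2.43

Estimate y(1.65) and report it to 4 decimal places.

-9.7185

Euler: y_{n+1} = y_n + h·f(s_n, y_n).
s=0.000000, y=-2.430000: f=-1.749600 → y ← -2.430000 + 0.33·(-1.749600) = -3.007368
s=0.330000, y=-3.007368: f=-2.802205 → y ← -3.007368 + 0.33·(-2.802205) = -3.932096
s=0.660000, y=-3.932096: f=-4.104909 → y ← -3.932096 + 0.33·(-4.104909) = -5.286716
s=0.990000, y=-5.286716: f=-5.717135 → y ← -5.286716 + 0.33·(-5.717135) = -7.173370
s=1.320000, y=-7.173370: f=-7.712427 → y ← -7.173370 + 0.33·(-7.712427) = -9.718471
y(1.65) ≈ -9.7185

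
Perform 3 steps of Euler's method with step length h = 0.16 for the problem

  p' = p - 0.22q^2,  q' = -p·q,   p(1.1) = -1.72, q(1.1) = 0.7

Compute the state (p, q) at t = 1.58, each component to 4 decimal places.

-2.7895, 1.6261

Euler on (p,q): p_{n+1} = p_n + h·p', q_{n+1} = q_n + h·q'.
1.100000: (-1.720000, 0.700000); f=(-1.827800, 1.204000) → (-2.012448, 0.892640)
1.260000: (-2.012448, 0.892640); f=(-2.187745, 1.796392) → (-2.362487, 1.180063)
1.420000: (-2.362487, 1.180063); f=(-2.668848, 2.787883) → (-2.789503, 1.626124)
(p(1.58), q(1.58)) ≈ (-2.7895, 1.6261)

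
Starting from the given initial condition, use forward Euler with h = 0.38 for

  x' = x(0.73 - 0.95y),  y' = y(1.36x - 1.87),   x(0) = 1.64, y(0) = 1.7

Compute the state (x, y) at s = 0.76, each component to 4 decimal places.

0.6309, 1.6466

Euler on (x,y): x_{n+1} = x_n + h·x', y_{n+1} = y_n + h·y'.
0.000000: (1.640000, 1.700000); f=(-1.451400, 0.612680) → (1.088468, 1.932818)
0.380000: (1.088468, 1.932818); f=(-1.204039, -0.753187) → (0.630933, 1.646607)
(x(0.76), y(0.76)) ≈ (0.6309, 1.6466)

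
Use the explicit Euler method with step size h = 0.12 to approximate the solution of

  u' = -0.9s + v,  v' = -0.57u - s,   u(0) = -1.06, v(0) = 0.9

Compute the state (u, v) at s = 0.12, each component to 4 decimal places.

-0.9520, 0.9725

Euler on (u,v): u_{n+1} = u_n + h·u', v_{n+1} = v_n + h·v'.
0.000000: (-1.060000, 0.900000); f=(0.900000, 0.604200) → (-0.952000, 0.972504)
(u(0.12), v(0.12)) ≈ (-0.9520, 0.9725)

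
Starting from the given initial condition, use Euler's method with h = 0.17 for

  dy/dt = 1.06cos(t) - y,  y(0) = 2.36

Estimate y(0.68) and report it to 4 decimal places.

Euler: y_{n+1} = y_n + h·f(t_n, y_n).
t=0.000000, y=2.360000: f=-1.300000 → y ← 2.360000 + 0.17·(-1.300000) = 2.139000
t=0.170000, y=2.139000: f=-1.094280 → y ← 2.139000 + 0.17·(-1.094280) = 1.952972
t=0.340000, y=1.952972: f=-0.953652 → y ← 1.952972 + 0.17·(-0.953652) = 1.790851
t=0.510000, y=1.790851: f=-0.865742 → y ← 1.790851 + 0.17·(-0.865742) = 1.643675
y(0.68) ≈ 1.6437

1.6437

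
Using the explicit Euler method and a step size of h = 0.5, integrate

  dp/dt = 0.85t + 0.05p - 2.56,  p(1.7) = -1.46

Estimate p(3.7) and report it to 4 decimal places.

Euler: p_{n+1} = p_n + h·f(t_n, p_n).
t=1.700000, p=-1.460000: f=-1.188000 → p ← -1.460000 + 0.5·(-1.188000) = -2.054000
t=2.200000, p=-2.054000: f=-0.792700 → p ← -2.054000 + 0.5·(-0.792700) = -2.450350
t=2.700000, p=-2.450350: f=-0.387517 → p ← -2.450350 + 0.5·(-0.387517) = -2.644109
t=3.200000, p=-2.644109: f=0.027795 → p ← -2.644109 + 0.5·0.027795 = -2.630211
p(3.7) ≈ -2.6302

-2.6302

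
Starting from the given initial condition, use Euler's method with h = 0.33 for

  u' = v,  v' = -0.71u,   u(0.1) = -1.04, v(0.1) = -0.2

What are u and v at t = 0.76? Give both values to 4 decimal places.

-1.0916, 0.3028

Euler on (u,v): u_{n+1} = u_n + h·u', v_{n+1} = v_n + h·v'.
0.100000: (-1.040000, -0.200000); f=(-0.200000, 0.738400) → (-1.106000, 0.043672)
0.430000: (-1.106000, 0.043672); f=(0.043672, 0.785260) → (-1.091588, 0.302808)
(u(0.76), v(0.76)) ≈ (-1.0916, 0.3028)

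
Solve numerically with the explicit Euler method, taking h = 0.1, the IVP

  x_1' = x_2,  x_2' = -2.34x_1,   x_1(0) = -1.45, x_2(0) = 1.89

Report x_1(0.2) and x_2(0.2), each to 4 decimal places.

Euler on (x_1,x_2): x_1_{n+1} = x_1_n + h·x_1', x_2_{n+1} = x_2_n + h·x_2'.
0.000000: (-1.450000, 1.890000); f=(1.890000, 3.393000) → (-1.261000, 2.229300)
0.100000: (-1.261000, 2.229300); f=(2.229300, 2.950740) → (-1.038070, 2.524374)
(x_1(0.2), x_2(0.2)) ≈ (-1.0381, 2.5244)

-1.0381, 2.5244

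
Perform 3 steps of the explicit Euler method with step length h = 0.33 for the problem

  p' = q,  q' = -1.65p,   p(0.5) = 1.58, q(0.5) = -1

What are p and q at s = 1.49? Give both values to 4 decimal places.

Euler on (p,q): p_{n+1} = p_n + h·p', q_{n+1} = q_n + h·q'.
0.500000: (1.580000, -1.000000); f=(-1.000000, -2.607000) → (1.250000, -1.860310)
0.830000: (1.250000, -1.860310); f=(-1.860310, -2.062500) → (0.636098, -2.540935)
1.160000: (0.636098, -2.540935); f=(-2.540935, -1.049561) → (-0.202411, -2.887290)
(p(1.49), q(1.49)) ≈ (-0.2024, -2.8873)

-0.2024, -2.8873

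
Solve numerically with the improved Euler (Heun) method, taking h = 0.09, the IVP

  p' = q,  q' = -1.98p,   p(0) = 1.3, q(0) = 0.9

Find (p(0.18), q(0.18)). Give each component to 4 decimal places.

1.4191, 0.4116

Heun on (p,q): k1 = f(t_n, state_n); k2 = f(t_n + h, state_n + h·k1); state_{n+1} = state_n + (h/2)·(k1 + k2).
0.000000: (1.300000, 0.900000)
  k1 = (0.900000, -2.574000)
  predictor → (1.381000, 0.668340)
  k2 = (0.668340, -2.734380)
  → (1.370575, 0.661123)
0.090000: (1.370575, 0.661123)
  k1 = (0.661123, -2.713739)
  predictor → (1.430076, 0.416886)
  k2 = (0.416886, -2.831551)
  → (1.419086, 0.411585)
(p(0.18), q(0.18)) ≈ (1.4191, 0.4116)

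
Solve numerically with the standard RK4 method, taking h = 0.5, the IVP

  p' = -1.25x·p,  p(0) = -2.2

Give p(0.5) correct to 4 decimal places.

RK4: k1 = f(x_n, p_n); k2 = f(x_n + h/2, p_n + (h/2)·k1); k3 = f(x_n + h/2, p_n + (h/2)·k2); k4 = f(x_n + h, p_n + h·k3); p_{n+1} = p_n + (h/6)·(k1 + 2k2 + 2k3 + k4).
x=0.000000, p=-2.200000:
  k1 = f(0.000000, -2.200000) = 0.000000
  k2 = f(0.250000, -2.200000) = 0.687500
  k3 = f(0.250000, -2.028125) = 0.633789
  k4 = f(0.500000, -1.883105) = 1.176941
  p ← -2.200000 + (0.5/6)·(k1 + 2k2 + 2k3 + k4) = -1.881707
p(0.5) ≈ -1.8817

-1.8817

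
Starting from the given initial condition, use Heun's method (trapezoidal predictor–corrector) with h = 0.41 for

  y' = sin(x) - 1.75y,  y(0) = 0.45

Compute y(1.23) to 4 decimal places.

0.4236

Heun: k1 = f(x_n, y_n); k2 = f(x_n + h, y_n + h·k1); y_{n+1} = y_n + (h/2)·(k1 + k2).
x=0.000000, y=0.450000:
  k1 = f(0.000000, 0.450000) = -0.787500
  k2 = f(0.410000, 0.127125) = 0.176141
  y ← 0.450000 + (0.41/2)·(-0.787500 + 0.176141) = 0.324671
x=0.410000, y=0.324671:
  k1 = f(0.410000, 0.324671) = -0.169565
  k2 = f(0.820000, 0.255149) = 0.284634
  y ← 0.324671 + (0.41/2)·(-0.169565 + 0.284634) = 0.348260
x=0.820000, y=0.348260:
  k1 = f(0.820000, 0.348260) = 0.121690
  k2 = f(1.230000, 0.398153) = 0.245720
  y ← 0.348260 + (0.41/2)·(0.121690 + 0.245720) = 0.423580
y(1.23) ≈ 0.4236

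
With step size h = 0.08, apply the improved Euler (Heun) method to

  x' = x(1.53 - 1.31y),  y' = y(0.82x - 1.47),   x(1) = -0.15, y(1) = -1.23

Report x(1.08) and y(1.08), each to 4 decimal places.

-0.1909, -1.0819

Heun on (x,y): k1 = f(t_n, state_n); k2 = f(t_n + h, state_n + h·k1); state_{n+1} = state_n + (h/2)·(k1 + k2).
1.000000: (-0.150000, -1.230000)
  k1 = (-0.471195, 1.959390)
  predictor → (-0.187696, -1.073249)
  k2 = (-0.551066, 1.742860)
  → (-0.190890, -1.081910)
(x(1.08), y(1.08)) ≈ (-0.1909, -1.0819)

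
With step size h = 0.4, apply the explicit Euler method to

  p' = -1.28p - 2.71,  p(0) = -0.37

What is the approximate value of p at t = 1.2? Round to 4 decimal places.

-1.9141

Euler: p_{n+1} = p_n + h·f(t_n, p_n).
t=0.000000, p=-0.370000: f=-2.236400 → p ← -0.370000 + 0.4·(-2.236400) = -1.264560
t=0.400000, p=-1.264560: f=-1.091363 → p ← -1.264560 + 0.4·(-1.091363) = -1.701105
t=0.800000, p=-1.701105: f=-0.532585 → p ← -1.701105 + 0.4·(-0.532585) = -1.914139
p(1.2) ≈ -1.9141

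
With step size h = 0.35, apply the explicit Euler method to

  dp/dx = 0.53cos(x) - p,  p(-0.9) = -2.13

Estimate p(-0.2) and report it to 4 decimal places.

Euler: p_{n+1} = p_n + h·f(x_n, p_n).
x=-0.900000, p=-2.130000: f=2.459453 → p ← -2.130000 + 0.35·2.459453 = -1.269191
x=-0.550000, p=-1.269191: f=1.721029 → p ← -1.269191 + 0.35·1.721029 = -0.666831
p(-0.2) ≈ -0.6668

-0.6668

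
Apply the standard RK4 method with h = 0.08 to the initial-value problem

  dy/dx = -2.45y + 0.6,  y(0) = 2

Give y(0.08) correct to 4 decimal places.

1.6876

RK4: k1 = f(x_n, y_n); k2 = f(x_n + h/2, y_n + (h/2)·k1); k3 = f(x_n + h/2, y_n + (h/2)·k2); k4 = f(x_n + h, y_n + h·k3); y_{n+1} = y_n + (h/6)·(k1 + 2k2 + 2k3 + k4).
x=0.000000, y=2.000000:
  k1 = f(0.000000, 2.000000) = -4.300000
  k2 = f(0.040000, 1.828000) = -3.878600
  k3 = f(0.040000, 1.844856) = -3.919897
  k4 = f(0.080000, 1.686408) = -3.531700
  y ← 2.000000 + (0.08/6)·(k1 + 2k2 + 2k3 + k4) = 1.687617
y(0.08) ≈ 1.6876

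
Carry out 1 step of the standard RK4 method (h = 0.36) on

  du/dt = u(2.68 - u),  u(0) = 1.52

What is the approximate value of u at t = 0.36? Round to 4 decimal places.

2.0757

RK4: k1 = f(t_n, u_n); k2 = f(t_n + h/2, u_n + (h/2)·k1); k3 = f(t_n + h/2, u_n + (h/2)·k2); k4 = f(t_n + h, u_n + h·k3); u_{n+1} = u_n + (h/6)·(k1 + 2k2 + 2k3 + k4).
t=0.000000, u=1.520000:
  k1 = f(0.000000, 1.520000) = 1.763200
  k2 = f(0.180000, 1.837376) = 1.548217
  k3 = f(0.180000, 1.798679) = 1.585214
  k4 = f(0.360000, 2.090677) = 1.232084
  u ← 1.520000 + (0.36/6)·(k1 + 2k2 + 2k3 + k4) = 2.075729
u(0.36) ≈ 2.0757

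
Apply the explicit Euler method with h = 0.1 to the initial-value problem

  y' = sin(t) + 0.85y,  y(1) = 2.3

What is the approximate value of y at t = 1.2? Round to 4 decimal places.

Euler: y_{n+1} = y_n + h·f(t_n, y_n).
t=1.000000, y=2.300000: f=2.796471 → y ← 2.300000 + 0.1·2.796471 = 2.579647
t=1.100000, y=2.579647: f=3.083907 → y ← 2.579647 + 0.1·3.083907 = 2.888038
y(1.2) ≈ 2.8880

2.8880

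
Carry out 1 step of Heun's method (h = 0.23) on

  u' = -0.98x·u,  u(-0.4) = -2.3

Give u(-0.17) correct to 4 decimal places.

Heun: k1 = f(x_n, u_n); k2 = f(x_n + h, u_n + h·k1); u_{n+1} = u_n + (h/2)·(k1 + k2).
x=-0.400000, u=-2.300000:
  k1 = f(-0.400000, -2.300000) = -0.901600
  k2 = f(-0.170000, -2.507368) = -0.417728
  u ← -2.300000 + (0.23/2)·(-0.901600 + (-0.417728)) = -2.451723
u(-0.17) ≈ -2.4517

-2.4517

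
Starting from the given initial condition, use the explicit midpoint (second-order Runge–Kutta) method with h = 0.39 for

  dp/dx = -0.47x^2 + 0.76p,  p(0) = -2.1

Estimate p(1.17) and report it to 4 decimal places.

Midpoint: k1 = f(x_n, p_n); k2 = f(x_n + h/2, p_n + (h/2)·k1); p_{n+1} = p_n + h·k2.
x=0.000000, p=-2.100000:
  k1 = f(0.000000, -2.100000) = -1.596000
  k2 = f(0.195000, -2.411220) = -1.850399
  p ← -2.100000 + 0.39·(-1.850399) = -2.821656
x=0.390000, p=-2.821656:
  k1 = f(0.390000, -2.821656) = -2.215945
  k2 = f(0.585000, -3.253765) = -2.633707
  p ← -2.821656 + 0.39·(-2.633707) = -3.848801
x=0.780000, p=-3.848801:
  k1 = f(0.780000, -3.848801) = -3.211037
  k2 = f(0.975000, -4.474954) = -3.847758
  p ← -3.848801 + 0.39·(-3.847758) = -5.349427
p(1.17) ≈ -5.3494

-5.3494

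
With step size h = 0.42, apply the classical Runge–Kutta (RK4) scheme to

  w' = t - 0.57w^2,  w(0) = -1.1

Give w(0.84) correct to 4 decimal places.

-1.6783

RK4: k1 = f(t_n, w_n); k2 = f(t_n + h/2, w_n + (h/2)·k1); k3 = f(t_n + h/2, w_n + (h/2)·k2); k4 = f(t_n + h, w_n + h·k3); w_{n+1} = w_n + (h/6)·(k1 + 2k2 + 2k3 + k4).
t=0.000000, w=-1.100000:
  k1 = f(0.000000, -1.100000) = -0.689700
  k2 = f(0.210000, -1.244837) = -0.673283
  k3 = f(0.210000, -1.241389) = -0.668397
  k4 = f(0.420000, -1.380727) = -0.666652
  w ← -1.100000 + (0.42/6)·(k1 + 2k2 + 2k3 + k4) = -1.382780
t=0.420000, w=-1.382780:
  k1 = f(0.420000, -1.382780) = -0.669886
  k2 = f(0.630000, -1.523456) = -0.692923
  k3 = f(0.630000, -1.528294) = -0.701338
  k4 = f(0.840000, -1.677342) = -0.763681
  w ← -1.382780 + (0.42/6)·(k1 + 2k2 + 2k3 + k4) = -1.678326
w(0.84) ≈ -1.6783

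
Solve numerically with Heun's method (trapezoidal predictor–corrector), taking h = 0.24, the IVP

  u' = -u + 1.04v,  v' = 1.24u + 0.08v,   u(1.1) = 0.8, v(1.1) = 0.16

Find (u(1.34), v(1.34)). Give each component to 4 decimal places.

0.6963, 0.3808

Heun on (u,v): k1 = f(x_n, state_n); k2 = f(x_n + h, state_n + h·k1); state_{n+1} = state_n + (h/2)·(k1 + k2).
1.100000: (0.800000, 0.160000)
  k1 = (-0.633600, 1.004800)
  predictor → (0.647936, 0.401152)
  k2 = (-0.230738, 0.835533)
  → (0.696279, 0.380840)
(u(1.34), v(1.34)) ≈ (0.6963, 0.3808)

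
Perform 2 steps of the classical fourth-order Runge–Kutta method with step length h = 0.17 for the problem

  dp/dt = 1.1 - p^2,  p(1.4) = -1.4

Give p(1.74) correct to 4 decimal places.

RK4: k1 = f(t_n, p_n); k2 = f(t_n + h/2, p_n + (h/2)·k1); k3 = f(t_n + h/2, p_n + (h/2)·k2); k4 = f(t_n + h, p_n + h·k3); p_{n+1} = p_n + (h/6)·(k1 + 2k2 + 2k3 + k4).
t=1.400000, p=-1.400000:
  k1 = f(1.400000, -1.400000) = -0.860000
  k2 = f(1.485000, -1.473100) = -1.070024
  k3 = f(1.485000, -1.490952) = -1.122938
  k4 = f(1.570000, -1.590899) = -1.430961
  p ← -1.400000 + (0.17/6)·(k1 + 2k2 + 2k3 + k4) = -1.589178
t=1.570000, p=-1.589178:
  k1 = f(1.570000, -1.589178) = -1.425488
  k2 = f(1.655000, -1.710345) = -1.825280
  k3 = f(1.655000, -1.744327) = -1.942677
  k4 = f(1.740000, -1.919433) = -2.584225
  p ← -1.589178 + (0.17/6)·(k1 + 2k2 + 2k3 + k4) = -1.916304
p(1.74) ≈ -1.9163

-1.9163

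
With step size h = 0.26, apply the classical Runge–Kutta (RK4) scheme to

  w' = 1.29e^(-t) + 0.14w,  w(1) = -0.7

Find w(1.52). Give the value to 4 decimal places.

-0.5526

RK4: k1 = f(t_n, w_n); k2 = f(t_n + h/2, w_n + (h/2)·k1); k3 = f(t_n + h/2, w_n + (h/2)·k2); k4 = f(t_n + h, w_n + h·k3); w_{n+1} = w_n + (h/6)·(k1 + 2k2 + 2k3 + k4).
t=1.000000, w=-0.700000:
  k1 = f(1.000000, -0.700000) = 0.376564
  k2 = f(1.130000, -0.651047) = 0.325566
  k3 = f(1.130000, -0.657676) = 0.324638
  k4 = f(1.260000, -0.615594) = 0.279731
  w ← -0.700000 + (0.26/6)·(k1 + 2k2 + 2k3 + k4) = -0.615209
t=1.260000, w=-0.615209:
  k1 = f(1.260000, -0.615209) = 0.279784
  k2 = f(1.390000, -0.578838) = 0.240270
  k3 = f(1.390000, -0.583974) = 0.239551
  k4 = f(1.520000, -0.552926) = 0.204729
  w ← -0.615209 + (0.26/6)·(k1 + 2k2 + 2k3 + k4) = -0.552629
w(1.52) ≈ -0.5526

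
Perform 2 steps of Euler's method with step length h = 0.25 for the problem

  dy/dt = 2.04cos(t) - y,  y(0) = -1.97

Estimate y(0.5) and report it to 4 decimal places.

-0.2315

Euler: y_{n+1} = y_n + h·f(t_n, y_n).
t=0.000000, y=-1.970000: f=4.010000 → y ← -1.970000 + 0.25·4.010000 = -0.967500
t=0.250000, y=-0.967500: f=2.944081 → y ← -0.967500 + 0.25·2.944081 = -0.231480
y(0.5) ≈ -0.2315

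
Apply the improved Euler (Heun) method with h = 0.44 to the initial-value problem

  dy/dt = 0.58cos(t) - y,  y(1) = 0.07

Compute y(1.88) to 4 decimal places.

Heun: k1 = f(t_n, y_n); k2 = f(t_n + h, y_n + h·k1); y_{n+1} = y_n + (h/2)·(k1 + k2).
t=1.000000, y=0.070000:
  k1 = f(1.000000, 0.070000) = 0.243375
  k2 = f(1.440000, 0.177085) = -0.101439
  y ← 0.070000 + (0.44/2)·(0.243375 + (-0.101439)) = 0.101226
t=1.440000, y=0.101226:
  k1 = f(1.440000, 0.101226) = -0.025580
  k2 = f(1.880000, 0.089971) = -0.266465
  y ← 0.101226 + (0.44/2)·(-0.025580 + (-0.266465)) = 0.036976
y(1.88) ≈ 0.0370

0.0370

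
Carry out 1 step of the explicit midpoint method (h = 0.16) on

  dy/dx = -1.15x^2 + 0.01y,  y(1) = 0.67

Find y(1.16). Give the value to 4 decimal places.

0.4563

Midpoint: k1 = f(x_n, y_n); k2 = f(x_n + h/2, y_n + (h/2)·k1); y_{n+1} = y_n + h·k2.
x=1.000000, y=0.670000:
  k1 = f(1.000000, 0.670000) = -1.143300
  k2 = f(1.080000, 0.578536) = -1.335575
  y ← 0.670000 + 0.16·(-1.335575) = 0.456308
y(1.16) ≈ 0.4563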